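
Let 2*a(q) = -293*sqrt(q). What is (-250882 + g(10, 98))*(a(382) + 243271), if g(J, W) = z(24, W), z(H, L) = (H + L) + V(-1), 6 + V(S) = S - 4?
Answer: -61005311941 + 73475903*sqrt(382)/2 ≈ -6.0287e+10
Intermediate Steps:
V(S) = -10 + S (V(S) = -6 + (S - 4) = -6 + (-4 + S) = -10 + S)
z(H, L) = -11 + H + L (z(H, L) = (H + L) + (-10 - 1) = (H + L) - 11 = -11 + H + L)
g(J, W) = 13 + W (g(J, W) = -11 + 24 + W = 13 + W)
a(q) = -293*sqrt(q)/2 (a(q) = (-293*sqrt(q))/2 = -293*sqrt(q)/2)
(-250882 + g(10, 98))*(a(382) + 243271) = (-250882 + (13 + 98))*(-293*sqrt(382)/2 + 243271) = (-250882 + 111)*(243271 - 293*sqrt(382)/2) = -250771*(243271 - 293*sqrt(382)/2) = -61005311941 + 73475903*sqrt(382)/2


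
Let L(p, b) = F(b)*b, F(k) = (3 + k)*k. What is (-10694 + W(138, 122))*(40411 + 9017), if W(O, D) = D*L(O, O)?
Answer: 16191831541032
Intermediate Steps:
F(k) = k*(3 + k)
L(p, b) = b²*(3 + b) (L(p, b) = (b*(3 + b))*b = b²*(3 + b))
W(O, D) = D*O²*(3 + O) (W(O, D) = D*(O²*(3 + O)) = D*O²*(3 + O))
(-10694 + W(138, 122))*(40411 + 9017) = (-10694 + 122*138²*(3 + 138))*(40411 + 9017) = (-10694 + 122*19044*141)*49428 = (-10694 + 327594888)*49428 = 327584194*49428 = 16191831541032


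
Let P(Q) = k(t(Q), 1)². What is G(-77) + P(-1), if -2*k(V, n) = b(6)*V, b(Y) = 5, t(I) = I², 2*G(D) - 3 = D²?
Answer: 11889/4 ≈ 2972.3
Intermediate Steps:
G(D) = 3/2 + D²/2
k(V, n) = -5*V/2
P(Q) = 25*Q⁴/4 (P(Q) = (-5*Q²/2)² = 25*Q⁴/4)
G(-77) + P(-1) = (3/2 + (½)*(-77)²) + (25/4)*(-1)⁴ = (3/2 + (½)*5929) + (25/4)*1 = (3/2 + 5929/2) + 25/4 = 2966 + 25/4 = 11889/4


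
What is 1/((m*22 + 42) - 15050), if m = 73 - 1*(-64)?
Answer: -1/11994 ≈ -8.3375e-5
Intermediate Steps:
m = 137 (m = 73 + 64 = 137)
1/((m*22 + 42) - 15050) = 1/((137*22 + 42) - 15050) = 1/((3014 + 42) - 15050) = 1/(3056 - 15050) = 1/(-11994) = -1/11994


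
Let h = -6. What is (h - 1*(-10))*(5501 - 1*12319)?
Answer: -27272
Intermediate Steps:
(h - 1*(-10))*(5501 - 1*12319) = (-6 - 1*(-10))*(5501 - 1*12319) = (-6 + 10)*(5501 - 12319) = 4*(-6818) = -27272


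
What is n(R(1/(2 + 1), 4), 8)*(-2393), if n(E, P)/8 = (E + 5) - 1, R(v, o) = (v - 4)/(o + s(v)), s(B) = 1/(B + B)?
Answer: -191440/3 ≈ -63813.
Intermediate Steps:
s(B) = 1/(2*B)
R(v, o) = (-4 + v)/(o + 1/(2*v)) (R(v, o) = (v - 4)/(o + 1/(2*v)) = (-4 + v)/(o + 1/(2*v)))
n(E, P) = 32 + 8*E (n(E, P) = 8*((E + 5) - 1) = 8*((5 + E) - 1) = 8*(4 + E) = 32 + 8*E)
n(R(1/(2 + 1), 4), 8)*(-2393) = (32 + 8*(2*(-4 + 1/(2 + 1))/((2 + 1)*(1 + 2*4/(2 + 1)))))*(-2393) = (32 + 8*(2*(-4 + 1/3)/(3*(1 + 2*4/3))))*(-2393) = (32 + 8*(2*(⅓)*(-4 + ⅓)/(1 + 2*4*(⅓))))*(-2393) = (32 + 8*(2*(⅓)*(-11/3)/(1 + 8/3)))*(-2393) = (32 + 8*(2*(⅓)*(-11/3)/(11/3)))*(-2393) = (32 + 8*(2*(⅓)*(3/11)*(-11/3)))*(-2393) = (32 + 8*(-⅔))*(-2393) = (32 - 16/3)*(-2393) = (80/3)*(-2393) = -191440/3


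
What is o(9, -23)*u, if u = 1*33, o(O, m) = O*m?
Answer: -6831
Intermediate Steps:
u = 33
o(9, -23)*u = (9*(-23))*33 = -207*33 = -6831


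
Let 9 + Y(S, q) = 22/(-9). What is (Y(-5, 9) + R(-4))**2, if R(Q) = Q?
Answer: 19321/81 ≈ 238.53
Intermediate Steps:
Y(S, q) = -103/9 (Y(S, q) = -9 + 22/(-9) = -9 + 22*(-1/9) = -9 - 22/9 = -103/9)
(Y(-5, 9) + R(-4))**2 = (-103/9 - 4)**2 = (-139/9)**2 = 19321/81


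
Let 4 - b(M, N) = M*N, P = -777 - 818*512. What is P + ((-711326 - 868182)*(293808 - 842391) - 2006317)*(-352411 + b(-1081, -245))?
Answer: -534842210719192037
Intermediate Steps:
P = -419593 (P = -777 - 418816 = -419593)
b(M, N) = 4 - M*N
P + ((-711326 - 868182)*(293808 - 842391) - 2006317)*(-352411 + b(-1081, -245)) = -419593 + ((-711326 - 868182)*(293808 - 842391) - 2006317)*(-352411 + (4 - 1*(-1081)*(-245))) = -419593 + (-1579508*(-548583) - 2006317)*(-352411 + (4 - 264845)) = -419593 + (866491237164 - 2006317)*(-352411 - 264841) = -419593 + 866489230847*(-617252) = -419593 - 534842210718772444 = -534842210719192037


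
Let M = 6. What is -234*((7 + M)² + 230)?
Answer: -93366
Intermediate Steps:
-234*((7 + M)² + 230) = -234*((7 + 6)² + 230) = -234*(13² + 230) = -234*(169 + 230) = -234*399 = -93366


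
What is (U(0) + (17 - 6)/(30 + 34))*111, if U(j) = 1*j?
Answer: 1221/64 ≈ 19.078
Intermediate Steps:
U(j) = j
(U(0) + (17 - 6)/(30 + 34))*111 = (0 + (17 - 6)/(30 + 34))*111 = (0 + 11/64)*111 = (11/64)*111 = 1221/64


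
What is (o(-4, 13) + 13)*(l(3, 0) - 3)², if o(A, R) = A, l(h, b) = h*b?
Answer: 81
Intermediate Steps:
l(h, b) = b*h
(o(-4, 13) + 13)*(l(3, 0) - 3)² = (-4 + 13)*(0*3 - 3)² = 9*(0 - 3)² = 9*(-3)² = 9*9 = 81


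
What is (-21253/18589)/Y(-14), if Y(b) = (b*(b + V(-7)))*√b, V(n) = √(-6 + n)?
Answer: -21253*√182/761479796 + 21253*I*√14/54391414 ≈ -0.00037653 + 0.001462*I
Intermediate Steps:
Y(b) = b^(3/2)*(b + I*√13) (Y(b) = (b*(b + √(-6 - 7)))*√b = (b*(b + √(-13)))*√b = (b*(b + I*√13))*√b = b^(3/2)*(b + I*√13))
(-21253/18589)/Y(-14) = (-21253/18589)/(((-14)^(3/2)*(-14 + I*√13))) = (-21253*1/18589)/(((-14*I*√14)*(-14 + I*√13))) = -21253*I*√14/(196*(-14 + I*√13))/18589 = -21253*I*√14/(3643444*(-14 + I*√13))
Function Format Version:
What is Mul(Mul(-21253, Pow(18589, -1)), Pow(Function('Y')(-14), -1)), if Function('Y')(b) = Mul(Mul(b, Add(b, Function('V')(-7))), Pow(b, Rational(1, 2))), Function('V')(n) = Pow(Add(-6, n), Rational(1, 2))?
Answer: Add(Mul(Rational(-21253, 761479796), Pow(182, Rational(1, 2))), Mul(Rational(21253, 54391414), I, Pow(14, Rational(1, 2)))) ≈ Add(-0.00037653, Mul(0.0014620, I))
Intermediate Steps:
Function('Y')(b) = Mul(Pow(b, Rational(3, 2)), Add(b, Mul(I, Pow(13, Rational(1, 2))))) (Function('Y')(b) = Mul(Mul(b, Add(b, Pow(Add(-6, -7), Rational(1, 2)))), Pow(b, Rational(1, 2))) = Mul(Mul(b, Add(b, Pow(-13, Rational(1, 2)))), Pow(b, Rational(1, 2))) = Mul(Mul(b, Add(b, Mul(I, Pow(13, Rational(1, 2))))), Pow(b, Rational(1, 2))) = Mul(Pow(b, Rational(3, 2)), Add(b, Mul(I, Pow(13, Rational(1, 2))))))
Mul(Mul(-21253, Pow(18589, -1)), Pow(Function('Y')(-14), -1)) = Mul(Mul(-21253, Pow(18589, -1)), Pow(Mul(Pow(-14, Rational(3, 2)), Add(-14, Mul(I, Pow(13, Rational(1, 2))))), -1)) = Mul(Mul(-21253, Rational(1, 18589)), Pow(Mul(Mul(-14, I, Pow(14, Rational(1, 2))), Add(-14, Mul(I, Pow(13, Rational(1, 2))))), -1)) = Mul(Rational(-21253, 18589), Pow(Mul(-14, I, Pow(14, Rational(1, 2)), Add(-14, Mul(I, Pow(13, Rational(1, 2))))), -1)) = Mul(Rational(-21253, 18589), Mul(Rational(1, 196), I, Pow(14, Rational(1, 2)), Pow(Add(-14, Mul(I, Pow(13, Rational(1, 2)))), -1))) = Mul(Rational(-21253, 3643444), I, Pow(14, Rational(1, 2)), Pow(Add(-14, Mul(I, Pow(13, Rational(1, 2)))), -1))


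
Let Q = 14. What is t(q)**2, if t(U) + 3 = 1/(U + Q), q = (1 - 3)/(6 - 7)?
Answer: 2209/256 ≈ 8.6289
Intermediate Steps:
q = 2 (q = -2/(-1) = -2*(-1) = 2)
t(U) = -3 + 1/(14 + U) (t(U) = -3 + 1/(U + 14) = -3 + 1/(14 + U))
t(q)**2 = ((-41 - 3*2)/(14 + 2))**2 = ((-41 - 6)/16)**2 = ((1/16)*(-47))**2 = (-47/16)**2 = 2209/256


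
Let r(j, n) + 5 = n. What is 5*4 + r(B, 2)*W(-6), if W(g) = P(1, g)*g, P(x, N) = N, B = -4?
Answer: -88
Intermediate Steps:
r(j, n) = -5 + n
W(g) = g**2 (W(g) = g*g = g**2)
5*4 + r(B, 2)*W(-6) = 5*4 + (-5 + 2)*(-6)**2 = 20 - 3*36 = 20 - 108 = -88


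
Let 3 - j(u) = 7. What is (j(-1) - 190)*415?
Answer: -80510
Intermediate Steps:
j(u) = -4 (j(u) = 3 - 1*7 = 3 - 7 = -4)
(j(-1) - 190)*415 = (-4 - 190)*415 = -194*415 = -80510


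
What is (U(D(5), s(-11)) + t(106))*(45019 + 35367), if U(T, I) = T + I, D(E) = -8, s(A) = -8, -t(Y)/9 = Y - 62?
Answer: -33119032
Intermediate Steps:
t(Y) = 558 - 9*Y (t(Y) = -9*(Y - 62) = -9*(-62 + Y) = 558 - 9*Y)
U(T, I) = I + T
(U(D(5), s(-11)) + t(106))*(45019 + 35367) = ((-8 - 8) + (558 - 9*106))*(45019 + 35367) = (-16 + (558 - 954))*80386 = (-16 - 396)*80386 = -412*80386 = -33119032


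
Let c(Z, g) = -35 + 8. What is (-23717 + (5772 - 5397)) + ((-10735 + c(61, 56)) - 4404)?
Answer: -38508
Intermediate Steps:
c(Z, g) = -27
(-23717 + (5772 - 5397)) + ((-10735 + c(61, 56)) - 4404) = (-23717 + (5772 - 5397)) + ((-10735 - 27) - 4404) = (-23717 + 375) + (-10762 - 4404) = -23342 - 15166 = -38508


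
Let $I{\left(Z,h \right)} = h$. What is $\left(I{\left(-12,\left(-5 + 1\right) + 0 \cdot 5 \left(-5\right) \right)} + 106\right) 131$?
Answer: $13362$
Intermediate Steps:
$\left(I{\left(-12,\left(-5 + 1\right) + 0 \cdot 5 \left(-5\right) \right)} + 106\right) 131 = \left(\left(\left(-5 + 1\right) + 0 \cdot 5 \left(-5\right)\right) + 106\right) 131 = \left(\left(-4 + 0 \left(-5\right)\right) + 106\right) 131 = \left(\left(-4 + 0\right) + 106\right) 131 = \left(-4 + 106\right) 131 = 102 \cdot 131 = 13362$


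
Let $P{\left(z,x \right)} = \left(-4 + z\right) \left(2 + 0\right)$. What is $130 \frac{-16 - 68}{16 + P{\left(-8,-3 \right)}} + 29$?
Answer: $1394$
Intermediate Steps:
$P{\left(z,x \right)} = -8 + 2 z$ ($P{\left(z,x \right)} = \left(-4 + z\right) 2 = -8 + 2 z$)
$130 \frac{-16 - 68}{16 + P{\left(-8,-3 \right)}} + 29 = 130 \frac{-16 - 68}{16 + \left(-8 + 2 \left(-8\right)\right)} + 29 = 130 \left(- \frac{84}{16 - 24}\right) + 29 = 130 \left(- \frac{84}{-8}\right) + 29 = 130 \left(\left(-84\right) \left(- \frac{1}{8}\right)\right) + 29 = 130 \cdot \frac{21}{2} + 29 = 1365 + 29 = 1394$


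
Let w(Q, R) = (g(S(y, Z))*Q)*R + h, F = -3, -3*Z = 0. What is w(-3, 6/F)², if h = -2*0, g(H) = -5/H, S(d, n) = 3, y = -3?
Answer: 100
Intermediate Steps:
Z = 0 (Z = -⅓*0 = 0)
h = 0
w(Q, R) = -5*Q*R/3 (w(Q, R) = ((-5/3)*Q)*R + 0 = ((-5*⅓)*Q)*R + 0 = (-5*Q/3)*R + 0 = -5*Q*R/3 + 0 = -5*Q*R/3)
w(-3, 6/F)² = (-5/3*(-3)*6/(-3))² = (-5/3*(-3)*6*(-⅓))² = (-5/3*(-3)*(-2))² = (-10)² = 100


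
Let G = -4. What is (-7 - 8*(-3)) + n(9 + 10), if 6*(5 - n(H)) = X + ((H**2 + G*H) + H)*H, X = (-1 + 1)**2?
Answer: -2822/3 ≈ -940.67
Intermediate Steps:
X = 0 (X = 0**2 = 0)
n(H) = 5 - H*(H**2 - 3*H)/6 (n(H) = 5 - (0 + ((H**2 - 4*H) + H)*H)/6 = 5 - (0 + (H**2 - 3*H)*H)/6 = 5 - (0 + H*(H**2 - 3*H))/6 = 5 - H*(H**2 - 3*H)/6)
(-7 - 8*(-3)) + n(9 + 10) = (-7 - 8*(-3)) + (5 + (9 + 10)**2/2 - (9 + 10)**3/6) = (-7 + 24) + (5 + (1/2)*19**2 - 1/6*19**3) = 17 + (5 + (1/2)*361 - 1/6*6859) = 17 + (5 + 361/2 - 6859/6) = 17 - 2873/3 = -2822/3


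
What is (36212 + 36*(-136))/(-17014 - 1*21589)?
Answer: -31316/38603 ≈ -0.81123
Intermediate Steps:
(36212 + 36*(-136))/(-17014 - 1*21589) = (36212 - 4896)/(-17014 - 21589) = 31316/(-38603) = 31316*(-1/38603) = -31316/38603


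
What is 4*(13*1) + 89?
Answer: 141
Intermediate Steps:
4*(13*1) + 89 = 4*13 + 89 = 52 + 89 = 141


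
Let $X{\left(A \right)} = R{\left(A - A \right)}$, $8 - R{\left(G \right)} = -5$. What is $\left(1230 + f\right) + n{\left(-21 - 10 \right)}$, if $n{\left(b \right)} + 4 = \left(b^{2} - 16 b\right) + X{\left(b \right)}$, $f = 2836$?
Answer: $5532$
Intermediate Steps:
$R{\left(G \right)} = 13$ ($R{\left(G \right)} = 8 - -5 = 8 + 5 = 13$)
$X{\left(A \right)} = 13$
$n{\left(b \right)} = 9 + b^{2} - 16 b$ ($n{\left(b \right)} = -4 + \left(\left(b^{2} - 16 b\right) + 13\right) = -4 + \left(13 + b^{2} - 16 b\right) = 9 + b^{2} - 16 b$)
$\left(1230 + f\right) + n{\left(-21 - 10 \right)} = \left(1230 + 2836\right) + \left(9 + \left(-21 - 10\right)^{2} - 16 \left(-21 - 10\right)\right) = 4066 + \left(9 + \left(-31\right)^{2} - -496\right) = 4066 + \left(9 + 961 + 496\right) = 4066 + 1466 = 5532$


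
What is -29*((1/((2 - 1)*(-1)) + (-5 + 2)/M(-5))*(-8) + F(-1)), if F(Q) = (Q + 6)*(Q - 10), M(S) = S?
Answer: 7511/5 ≈ 1502.2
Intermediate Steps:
F(Q) = (-10 + Q)*(6 + Q) (F(Q) = (6 + Q)*(-10 + Q) = (-10 + Q)*(6 + Q))
-29*((1/((2 - 1)*(-1)) + (-5 + 2)/M(-5))*(-8) + F(-1)) = -29*((1/((2 - 1)*(-1)) + (-5 + 2)/(-5))*(-8) + (-60 + (-1)**2 - 4*(-1))) = -29*((-1/1 - 3*(-1/5))*(-8) + (-60 + 1 + 4)) = -29*((1*(-1) + 3/5)*(-8) - 55) = -29*((-1 + 3/5)*(-8) - 55) = -29*(-2/5*(-8) - 55) = -29*(16/5 - 55) = -29*(-259/5) = 7511/5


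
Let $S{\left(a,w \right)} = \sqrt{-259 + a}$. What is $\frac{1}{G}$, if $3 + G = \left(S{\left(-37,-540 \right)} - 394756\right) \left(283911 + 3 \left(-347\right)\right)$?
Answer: $- \frac{37221543241}{4156329851619754793043} - \frac{62860 i \sqrt{74}}{1385443283873251597681} \approx -8.9554 \cdot 10^{-12} - 3.903 \cdot 10^{-16} i$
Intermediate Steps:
$G = -111664629723 + 565740 i \sqrt{74}$ ($G = -3 + \left(\sqrt{-259 - 37} - 394756\right) \left(283911 + 3 \left(-347\right)\right) = -3 + \left(\sqrt{-296} - 394756\right) \left(283911 - 1041\right) = -3 + \left(2 i \sqrt{74} - 394756\right) 282870 = -3 + \left(-394756 + 2 i \sqrt{74}\right) 282870 = -3 - \left(111664629720 - 565740 i \sqrt{74}\right) = -111664629723 + 565740 i \sqrt{74} \approx -1.1166 \cdot 10^{11} + 4.8667 \cdot 10^{6} i$)
$\frac{1}{G} = \frac{1}{-111664629723 + 565740 i \sqrt{74}}$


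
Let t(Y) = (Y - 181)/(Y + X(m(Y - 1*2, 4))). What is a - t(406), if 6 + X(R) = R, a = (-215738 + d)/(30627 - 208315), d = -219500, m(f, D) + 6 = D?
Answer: 33311231/17679956 ≈ 1.8841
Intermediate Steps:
m(f, D) = -6 + D
a = 217619/88844 (a = (-215738 - 219500)/(30627 - 208315) = -435238/(-177688) = -435238*(-1/177688) = 217619/88844 ≈ 2.4495)
X(R) = -6 + R
t(Y) = (-181 + Y)/(-8 + Y) (t(Y) = (Y - 181)/(Y + (-6 + (-6 + 4))) = (-181 + Y)/(Y + (-6 - 2)) = (-181 + Y)/(Y - 8) = (-181 + Y)/(-8 + Y))
a - t(406) = 217619/88844 - (-181 + 406)/(-8 + 406) = 217619/88844 - 225/398 = 33311231/17679956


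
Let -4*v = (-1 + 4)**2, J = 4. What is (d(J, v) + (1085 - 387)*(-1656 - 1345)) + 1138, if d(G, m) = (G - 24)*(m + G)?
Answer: -2093595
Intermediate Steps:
v = -9/4 (v = -(-1 + 4)**2/4 = -1/4*3**2 = -1/4*9 = -9/4 ≈ -2.2500)
d(G, m) = (-24 + G)*(G + m)
(d(J, v) + (1085 - 387)*(-1656 - 1345)) + 1138 = ((4**2 - 24*4 - 24*(-9/4) + 4*(-9/4)) + (1085 - 387)*(-1656 - 1345)) + 1138 = ((16 - 96 + 54 - 9) + 698*(-3001)) + 1138 = (-35 - 2094698) + 1138 = -2094733 + 1138 = -2093595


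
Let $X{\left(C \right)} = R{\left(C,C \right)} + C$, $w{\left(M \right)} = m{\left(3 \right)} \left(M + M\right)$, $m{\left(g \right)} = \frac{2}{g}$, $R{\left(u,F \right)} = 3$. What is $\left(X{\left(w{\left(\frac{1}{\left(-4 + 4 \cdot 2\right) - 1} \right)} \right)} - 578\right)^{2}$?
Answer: $\frac{26739241}{81} \approx 3.3011 \cdot 10^{5}$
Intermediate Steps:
$w{\left(M \right)} = \frac{4 M}{3}$ ($w{\left(M \right)} = \frac{2}{3} \left(M + M\right) = 2 \cdot \frac{1}{3} \cdot 2 M = \frac{2 \cdot 2 M}{3} = \frac{4 M}{3}$)
$X{\left(C \right)} = 3 + C$
$\left(X{\left(w{\left(\frac{1}{\left(-4 + 4 \cdot 2\right) - 1} \right)} \right)} - 578\right)^{2} = \left(\left(3 + \frac{4}{3 \left(\left(-4 + 4 \cdot 2\right) - 1\right)}\right) - 578\right)^{2} = \left(\left(3 + \frac{4}{3 \left(\left(-4 + 8\right) - 1\right)}\right) - 578\right)^{2} = \left(\left(3 + \frac{4}{3 \left(4 - 1\right)}\right) - 578\right)^{2} = \left(\left(3 + \frac{4}{3 \cdot 3}\right) - 578\right)^{2} = \left(\left(3 + \frac{4}{3} \cdot \frac{1}{3}\right) - 578\right)^{2} = \left(\left(3 + \frac{4}{9}\right) - 578\right)^{2} = \left(\frac{31}{9} - 578\right)^{2} = \left(- \frac{5171}{9}\right)^{2} = \frac{26739241}{81}$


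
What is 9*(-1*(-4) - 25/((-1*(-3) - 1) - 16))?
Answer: 729/14 ≈ 52.071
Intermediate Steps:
9*(-1*(-4) - 25/((-1*(-3) - 1) - 16)) = 9*(4 - 25/((3 - 1) - 16)) = 9*(4 - 25/(2 - 16)) = 9*(4 - 25/(-14)) = 9*(4 - 25*(-1/14)) = 9*(4 + 25/14) = 9*(81/14) = 729/14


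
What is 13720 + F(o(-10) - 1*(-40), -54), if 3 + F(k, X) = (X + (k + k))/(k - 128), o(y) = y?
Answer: 672130/49 ≈ 13717.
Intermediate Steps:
F(k, X) = -3 + (X + 2*k)/(-128 + k) (F(k, X) = -3 + (X + (k + k))/(k - 128) = -3 + (X + 2*k)/(-128 + k))
13720 + F(o(-10) - 1*(-40), -54) = 13720 + (384 - 54 - (-10 - 1*(-40)))/(-128 + (-10 - 1*(-40))) = 13720 + (384 - 54 - (-10 + 40))/(-128 + (-10 + 40)) = 13720 + (384 - 54 - 1*30)/(-128 + 30) = 13720 + (384 - 54 - 30)/(-98) = 13720 - 1/98*300 = 13720 - 150/49 = 672130/49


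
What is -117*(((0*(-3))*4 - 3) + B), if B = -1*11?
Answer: 1638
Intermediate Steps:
B = -11
-117*(((0*(-3))*4 - 3) + B) = -117*(((0*(-3))*4 - 3) - 11) = -117*((0*4 - 3) - 11) = -117*((0 - 3) - 11) = -117*(-3 - 11) = -117*(-14) = 1638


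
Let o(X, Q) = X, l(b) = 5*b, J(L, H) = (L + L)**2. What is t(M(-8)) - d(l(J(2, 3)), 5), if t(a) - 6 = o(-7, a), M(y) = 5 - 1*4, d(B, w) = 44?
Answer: -45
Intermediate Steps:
J(L, H) = 4*L**2 (J(L, H) = (2*L)**2 = 4*L**2)
M(y) = 1 (M(y) = 5 - 4 = 1)
t(a) = -1 (t(a) = 6 - 7 = -1)
t(M(-8)) - d(l(J(2, 3)), 5) = -1 - 1*44 = -1 - 44 = -45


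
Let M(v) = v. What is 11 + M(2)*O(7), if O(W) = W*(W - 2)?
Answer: 81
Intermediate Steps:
O(W) = W*(-2 + W)
11 + M(2)*O(7) = 11 + 2*(7*(-2 + 7)) = 11 + 2*(7*5) = 11 + 2*35 = 11 + 70 = 81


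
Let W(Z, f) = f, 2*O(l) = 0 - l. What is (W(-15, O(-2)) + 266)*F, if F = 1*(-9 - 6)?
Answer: -4005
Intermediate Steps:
O(l) = -l/2 (O(l) = (0 - l)/2 = (-l)/2 = -l/2)
F = -15 (F = 1*(-15) = -15)
(W(-15, O(-2)) + 266)*F = (-½*(-2) + 266)*(-15) = (1 + 266)*(-15) = 267*(-15) = -4005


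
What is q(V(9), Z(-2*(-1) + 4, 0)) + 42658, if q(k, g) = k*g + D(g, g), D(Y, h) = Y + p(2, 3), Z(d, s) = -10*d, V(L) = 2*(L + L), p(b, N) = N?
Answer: 40441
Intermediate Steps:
V(L) = 4*L (V(L) = 2*(2*L) = 4*L)
D(Y, h) = 3 + Y (D(Y, h) = Y + 3 = 3 + Y)
q(k, g) = 3 + g + g*k (q(k, g) = k*g + (3 + g) = g*k + (3 + g) = 3 + g + g*k)
q(V(9), Z(-2*(-1) + 4, 0)) + 42658 = (3 - 10*(-2*(-1) + 4) + (-10*(-2*(-1) + 4))*(4*9)) + 42658 = (3 - 10*(2 + 4) - 10*(2 + 4)*36) + 42658 = (3 - 10*6 - 10*6*36) + 42658 = (3 - 60 - 60*36) + 42658 = (3 - 60 - 2160) + 42658 = -2217 + 42658 = 40441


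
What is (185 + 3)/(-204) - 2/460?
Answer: -10861/11730 ≈ -0.92592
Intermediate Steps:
(185 + 3)/(-204) - 2/460 = 188*(-1/204) - 2*1/460 = -47/51 - 1/230 = -10861/11730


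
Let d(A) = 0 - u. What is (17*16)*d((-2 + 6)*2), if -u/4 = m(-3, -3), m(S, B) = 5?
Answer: 5440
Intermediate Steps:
u = -20 (u = -4*5 = -20)
d(A) = 20 (d(A) = 0 - 1*(-20) = 0 + 20 = 20)
(17*16)*d((-2 + 6)*2) = (17*16)*20 = 272*20 = 5440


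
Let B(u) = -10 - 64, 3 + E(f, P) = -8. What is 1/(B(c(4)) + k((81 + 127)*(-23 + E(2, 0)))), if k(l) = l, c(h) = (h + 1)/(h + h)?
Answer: -1/7146 ≈ -0.00013994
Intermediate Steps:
E(f, P) = -11 (E(f, P) = -3 - 8 = -11)
c(h) = (1 + h)/(2*h) (c(h) = (1 + h)/((2*h)) = (1 + h)*(1/(2*h)) = (1 + h)/(2*h))
B(u) = -74
1/(B(c(4)) + k((81 + 127)*(-23 + E(2, 0)))) = 1/(-74 + (81 + 127)*(-23 - 11)) = 1/(-74 + 208*(-34)) = 1/(-74 - 7072) = 1/(-7146) = -1/7146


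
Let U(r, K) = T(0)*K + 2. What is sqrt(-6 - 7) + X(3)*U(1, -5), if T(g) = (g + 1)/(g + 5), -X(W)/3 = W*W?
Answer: -27 + I*sqrt(13) ≈ -27.0 + 3.6056*I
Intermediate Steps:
X(W) = -3*W**2 (X(W) = -3*W*W = -3*W**2)
T(g) = (1 + g)/(5 + g)
U(r, K) = 2 + K/5 (U(r, K) = ((1 + 0)/(5 + 0))*K + 2 = (1/5)*K + 2 = ((1/5)*1)*K + 2 = K/5 + 2 = 2 + K/5)
sqrt(-6 - 7) + X(3)*U(1, -5) = sqrt(-6 - 7) + (-3*3**2)*(2 + (1/5)*(-5)) = sqrt(-13) + (-3*9)*(2 - 1) = I*sqrt(13) - 27*1 = I*sqrt(13) - 27 = -27 + I*sqrt(13)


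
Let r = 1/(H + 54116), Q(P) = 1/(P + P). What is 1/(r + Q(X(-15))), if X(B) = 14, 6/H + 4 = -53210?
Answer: 13438734484/480203135 ≈ 27.986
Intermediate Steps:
H = -1/8869 (H = 6/(-4 - 53210) = 6/(-53214) = 6*(-1/53214) = -1/8869 ≈ -0.00011275)
Q(P) = 1/(2*P)
r = 8869/479954803 (r = 1/(-1/8869 + 54116) = 1/(479954803/8869) = 8869/479954803 ≈ 1.8479e-5)
1/(r + Q(X(-15))) = 1/(8869/479954803 + (½)/14) = 1/(8869/479954803 + (½)*(1/14)) = 1/(8869/479954803 + 1/28) = 1/(480203135/13438734484) = 13438734484/480203135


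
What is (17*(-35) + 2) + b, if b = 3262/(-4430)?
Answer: -1315126/2215 ≈ -593.74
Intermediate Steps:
b = -1631/2215 (b = 3262*(-1/4430) = -1631/2215 ≈ -0.73634)
(17*(-35) + 2) + b = (17*(-35) + 2) - 1631/2215 = (-595 + 2) - 1631/2215 = -593 - 1631/2215 = -1315126/2215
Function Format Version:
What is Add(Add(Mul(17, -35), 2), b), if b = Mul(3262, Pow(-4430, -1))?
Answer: Rational(-1315126, 2215) ≈ -593.74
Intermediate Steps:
b = Rational(-1631, 2215) (b = Mul(3262, Rational(-1, 4430)) = Rational(-1631, 2215) ≈ -0.73634)
Add(Add(Mul(17, -35), 2), b) = Add(Add(Mul(17, -35), 2), Rational(-1631, 2215)) = Add(Add(-595, 2), Rational(-1631, 2215)) = Add(-593, Rational(-1631, 2215)) = Rational(-1315126, 2215)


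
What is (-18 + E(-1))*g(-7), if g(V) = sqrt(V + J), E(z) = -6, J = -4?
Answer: -24*I*sqrt(11) ≈ -79.599*I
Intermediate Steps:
g(V) = sqrt(-4 + V) (g(V) = sqrt(V - 4) = sqrt(-4 + V))
(-18 + E(-1))*g(-7) = (-18 - 6)*sqrt(-4 - 7) = -24*I*sqrt(11)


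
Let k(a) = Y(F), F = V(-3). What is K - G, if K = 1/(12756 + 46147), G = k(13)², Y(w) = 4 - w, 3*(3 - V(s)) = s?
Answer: 1/58903 ≈ 1.6977e-5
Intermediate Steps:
V(s) = 3 - s/3
F = 4 (F = 3 - ⅓*(-3) = 3 + 1 = 4)
k(a) = 0 (k(a) = 4 - 1*4 = 4 - 4 = 0)
G = 0 (G = 0² = 0)
K = 1/58903 ≈ 1.6977e-5
K - G = 1/58903 - 1*0 = 1/58903 + 0 = 1/58903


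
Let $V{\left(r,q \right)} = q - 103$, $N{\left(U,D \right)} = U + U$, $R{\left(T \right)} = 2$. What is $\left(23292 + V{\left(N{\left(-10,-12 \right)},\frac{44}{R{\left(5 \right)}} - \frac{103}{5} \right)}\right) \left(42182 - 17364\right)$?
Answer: $\frac{2877696736}{5} \approx 5.7554 \cdot 10^{8}$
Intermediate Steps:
$N{\left(U,D \right)} = 2 U$
$V{\left(r,q \right)} = -103 + q$
$\left(23292 + V{\left(N{\left(-10,-12 \right)},\frac{44}{R{\left(5 \right)}} - \frac{103}{5} \right)}\right) \left(42182 - 17364\right) = \left(23292 + \left(-103 + \left(\frac{44}{2} - \frac{103}{5}\right)\right)\right) \left(42182 - 17364\right) = \left(23292 + \left(-103 + \left(44 \cdot \frac{1}{2} - \frac{103}{5}\right)\right)\right) 24818 = \left(23292 + \left(-103 + \left(22 - \frac{103}{5}\right)\right)\right) 24818 = \left(23292 + \left(-103 + \frac{7}{5}\right)\right) 24818 = \left(23292 - \frac{508}{5}\right) 24818 = \frac{115952}{5} \cdot 24818 = \frac{2877696736}{5}$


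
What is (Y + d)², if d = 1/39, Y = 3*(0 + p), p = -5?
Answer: 341056/1521 ≈ 224.23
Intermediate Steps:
Y = -15 (Y = 3*(0 - 5) = 3*(-5) = -15)
d = 1/39 ≈ 0.025641
(Y + d)² = (-15 + 1/39)² = (-584/39)² = 341056/1521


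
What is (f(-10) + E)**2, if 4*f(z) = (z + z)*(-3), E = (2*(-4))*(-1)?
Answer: 529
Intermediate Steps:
E = 8 (E = -8*(-1) = 8)
f(z) = -3*z/2 (f(z) = ((z + z)*(-3))/4 = ((2*z)*(-3))/4 = (-6*z)/4 = -3*z/2)
(f(-10) + E)**2 = (-3/2*(-10) + 8)**2 = (15 + 8)**2 = 23**2 = 529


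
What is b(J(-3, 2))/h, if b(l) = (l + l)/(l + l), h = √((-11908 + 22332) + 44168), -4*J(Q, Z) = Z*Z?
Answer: √853/6824 ≈ 0.0042799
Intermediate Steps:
J(Q, Z) = -Z²/4 (J(Q, Z) = -Z*Z/4 = -Z²/4)
h = 8*√853 (h = √(10424 + 44168) = √54592 = 8*√853 ≈ 233.65)
b(l) = 1 (b(l) = (2*l)/((2*l)) = (2*l)*(1/(2*l)) = 1)
b(J(-3, 2))/h = 1/(8*√853) = 1*(√853/6824) = √853/6824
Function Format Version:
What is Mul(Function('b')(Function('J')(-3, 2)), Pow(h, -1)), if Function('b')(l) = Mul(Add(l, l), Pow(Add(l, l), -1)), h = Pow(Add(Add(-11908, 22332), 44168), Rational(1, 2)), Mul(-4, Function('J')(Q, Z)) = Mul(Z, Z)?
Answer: Mul(Rational(1, 6824), Pow(853, Rational(1, 2))) ≈ 0.0042799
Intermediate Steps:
Function('J')(Q, Z) = Mul(Rational(-1, 4), Pow(Z, 2)) (Function('J')(Q, Z) = Mul(Rational(-1, 4), Mul(Z, Z)) = Mul(Rational(-1, 4), Pow(Z, 2)))
h = Mul(8, Pow(853, Rational(1, 2))) (h = Pow(Add(10424, 44168), Rational(1, 2)) = Pow(54592, Rational(1, 2)) = Mul(8, Pow(853, Rational(1, 2))) ≈ 233.65)
Function('b')(l) = 1 (Function('b')(l) = Mul(Mul(2, l), Pow(Mul(2, l), -1)) = Mul(Mul(2, l), Mul(Rational(1, 2), Pow(l, -1))) = 1)
Mul(Function('b')(Function('J')(-3, 2)), Pow(h, -1)) = Mul(1, Pow(Mul(8, Pow(853, Rational(1, 2))), -1)) = Mul(1, Mul(Rational(1, 6824), Pow(853, Rational(1, 2)))) = Mul(Rational(1, 6824), Pow(853, Rational(1, 2)))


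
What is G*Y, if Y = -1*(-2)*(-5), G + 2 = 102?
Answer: -1000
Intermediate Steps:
G = 100 (G = -2 + 102 = 100)
Y = -10 (Y = 2*(-5) = -10)
G*Y = 100*(-10) = -1000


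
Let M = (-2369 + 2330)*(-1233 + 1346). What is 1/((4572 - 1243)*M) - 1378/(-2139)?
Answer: 6738834065/10460353839 ≈ 0.64423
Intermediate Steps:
M = -4407 (M = -39*113 = -4407)
1/((4572 - 1243)*M) - 1378/(-2139) = 1/((4572 - 1243)*(-4407)) - 1378/(-2139) = -1/4407/3329 - 1378*(-1/2139) = (1/3329)*(-1/4407) + 1378/2139 = -1/14670903 + 1378/2139 = 6738834065/10460353839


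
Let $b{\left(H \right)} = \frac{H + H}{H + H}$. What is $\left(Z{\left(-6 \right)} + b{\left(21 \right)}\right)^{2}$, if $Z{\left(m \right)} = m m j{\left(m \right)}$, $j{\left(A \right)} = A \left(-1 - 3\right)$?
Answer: $748225$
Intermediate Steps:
$j{\left(A \right)} = - 4 A$ ($j{\left(A \right)} = A \left(-4\right) = - 4 A$)
$b{\left(H \right)} = 1$ ($b{\left(H \right)} = \frac{2 H}{2 H} = 2 H \frac{1}{2 H} = 1$)
$Z{\left(m \right)} = - 4 m^{3}$ ($Z{\left(m \right)} = m m \left(- 4 m\right) = m^{2} \left(- 4 m\right) = - 4 m^{3}$)
$\left(Z{\left(-6 \right)} + b{\left(21 \right)}\right)^{2} = \left(- 4 \left(-6\right)^{3} + 1\right)^{2} = \left(\left(-4\right) \left(-216\right) + 1\right)^{2} = \left(864 + 1\right)^{2} = 865^{2} = 748225$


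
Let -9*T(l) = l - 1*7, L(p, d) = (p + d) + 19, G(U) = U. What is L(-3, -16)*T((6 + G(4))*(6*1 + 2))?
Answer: 0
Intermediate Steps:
L(p, d) = 19 + d + p (L(p, d) = (d + p) + 19 = 19 + d + p)
T(l) = 7/9 - l/9 (T(l) = -(l - 1*7)/9 = -(l - 7)/9 = -(-7 + l)/9 = 7/9 - l/9)
L(-3, -16)*T((6 + G(4))*(6*1 + 2)) = (19 - 16 - 3)*(7/9 - (6 + 4)*(6*1 + 2)/9) = 0*(7/9 - 10*(6 + 2)/9) = 0*(7/9 - 10*8/9) = 0*(7/9 - ⅑*80) = 0*(7/9 - 80/9) = 0*(-73/9) = 0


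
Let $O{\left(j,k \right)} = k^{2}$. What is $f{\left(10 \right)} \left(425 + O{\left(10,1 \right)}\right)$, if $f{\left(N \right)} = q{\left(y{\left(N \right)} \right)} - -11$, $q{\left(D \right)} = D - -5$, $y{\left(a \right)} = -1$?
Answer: $6390$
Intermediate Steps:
$q{\left(D \right)} = 5 + D$ ($q{\left(D \right)} = D + 5 = 5 + D$)
$f{\left(N \right)} = 15$ ($f{\left(N \right)} = \left(5 - 1\right) - -11 = 4 + 11 = 15$)
$f{\left(10 \right)} \left(425 + O{\left(10,1 \right)}\right) = 15 \left(425 + 1^{2}\right) = 15 \left(425 + 1\right) = 15 \cdot 426 = 6390$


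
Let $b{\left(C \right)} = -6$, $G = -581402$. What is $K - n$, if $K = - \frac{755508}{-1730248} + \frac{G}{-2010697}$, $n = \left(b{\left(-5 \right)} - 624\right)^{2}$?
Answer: $- \frac{26554122043081339}{66903931978} \approx -3.969 \cdot 10^{5}$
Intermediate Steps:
$n = 396900$ ($n = \left(-6 - 624\right)^{2} = \left(-630\right)^{2} = 396900$)
$K = \frac{48558986861}{66903931978}$ ($K = - \frac{755508}{-1730248} - \frac{581402}{-2010697} = \left(-755508\right) \left(- \frac{1}{1730248}\right) - - \frac{581402}{2010697} = \frac{14529}{33274} + \frac{581402}{2010697} = \frac{48558986861}{66903931978} \approx 0.7258$)
$K - n = \frac{48558986861}{66903931978} - 396900 = - \frac{26554122043081339}{66903931978}$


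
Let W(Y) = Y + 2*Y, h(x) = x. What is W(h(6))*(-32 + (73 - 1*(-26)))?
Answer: 1206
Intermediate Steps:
W(Y) = 3*Y
W(h(6))*(-32 + (73 - 1*(-26))) = (3*6)*(-32 + (73 - 1*(-26))) = 18*(-32 + (73 + 26)) = 18*(-32 + 99) = 18*67 = 1206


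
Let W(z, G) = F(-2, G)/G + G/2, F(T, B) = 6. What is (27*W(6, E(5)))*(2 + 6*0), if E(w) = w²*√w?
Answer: 84699*√5/125 ≈ 1515.1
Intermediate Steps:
E(w) = w^(5/2)
W(z, G) = G/2 + 6/G (W(z, G) = 6/G + G/2 = G/2 + 6/G)
(27*W(6, E(5)))*(2 + 6*0) = (27*(5^(5/2)/2 + 6/(5^(5/2))))*(2 + 6*0) = (27*((25*√5)/2 + 6/((25*√5))))*(2 + 0) = (27*(25*√5/2 + 6*(√5/125)))*2 = (27*(25*√5/2 + 6*√5/125))*2 = (27*(3137*√5/250))*2 = (84699*√5/250)*2 = 84699*√5/125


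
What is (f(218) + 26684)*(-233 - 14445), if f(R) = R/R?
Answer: -391682430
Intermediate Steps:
f(R) = 1
(f(218) + 26684)*(-233 - 14445) = (1 + 26684)*(-233 - 14445) = 26685*(-14678) = -391682430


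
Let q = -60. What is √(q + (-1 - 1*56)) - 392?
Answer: -392 + 3*I*√13 ≈ -392.0 + 10.817*I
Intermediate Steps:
√(q + (-1 - 1*56)) - 392 = √(-60 + (-1 - 1*56)) - 392 = √(-60 + (-1 - 56)) - 392 = √(-60 - 57) - 392 = √(-117) - 392 = 3*I*√13 - 392 = -392 + 3*I*√13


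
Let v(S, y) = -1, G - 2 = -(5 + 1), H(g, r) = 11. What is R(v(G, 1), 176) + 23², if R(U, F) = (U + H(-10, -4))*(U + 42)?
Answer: 939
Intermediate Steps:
G = -4 (G = 2 - (5 + 1) = 2 - 1*6 = 2 - 6 = -4)
R(U, F) = (11 + U)*(42 + U) (R(U, F) = (U + 11)*(U + 42) = (11 + U)*(42 + U))
R(v(G, 1), 176) + 23² = (462 + (-1)² + 53*(-1)) + 23² = (462 + 1 - 53) + 529 = 410 + 529 = 939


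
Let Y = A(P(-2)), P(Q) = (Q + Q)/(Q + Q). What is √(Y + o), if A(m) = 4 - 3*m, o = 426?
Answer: √427 ≈ 20.664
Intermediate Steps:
P(Q) = 1 (P(Q) = (2*Q)/((2*Q)) = (2*Q)*(1/(2*Q)) = 1)
Y = 1 (Y = 4 - 3*1 = 4 - 3 = 1)
√(Y + o) = √(1 + 426) = √427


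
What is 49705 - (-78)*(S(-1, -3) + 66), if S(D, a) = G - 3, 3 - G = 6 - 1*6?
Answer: 54853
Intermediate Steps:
G = 3 (G = 3 - (6 - 1*6) = 3 - (6 - 6) = 3 - 1*0 = 3 + 0 = 3)
S(D, a) = 0 (S(D, a) = 3 - 3 = 0)
49705 - (-78)*(S(-1, -3) + 66) = 49705 - (-78)*(0 + 66) = 49705 - (-78)*66 = 49705 - 1*(-5148) = 49705 + 5148 = 54853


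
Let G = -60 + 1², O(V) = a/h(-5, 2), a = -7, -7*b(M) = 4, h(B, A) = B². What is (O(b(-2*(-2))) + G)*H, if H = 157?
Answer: -232674/25 ≈ -9307.0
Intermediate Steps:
b(M) = -4/7 (b(M) = -⅐*4 = -4/7)
O(V) = -7/25 (O(V) = -7/((-5)²) = -7/25)
G = -59 (G = -60 + 1 = -59)
(O(b(-2*(-2))) + G)*H = (-7/25 - 59)*157 = -1482/25*157 = -232674/25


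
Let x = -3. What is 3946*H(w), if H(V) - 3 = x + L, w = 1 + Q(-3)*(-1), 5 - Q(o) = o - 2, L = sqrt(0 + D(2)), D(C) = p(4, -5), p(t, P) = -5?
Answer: 3946*I*sqrt(5) ≈ 8823.5*I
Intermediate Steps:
D(C) = -5
L = I*sqrt(5) (L = sqrt(0 - 5) = sqrt(-5) = I*sqrt(5) ≈ 2.2361*I)
Q(o) = 7 - o (Q(o) = 5 - (o - 2) = 5 - (-2 + o) = 5 + (2 - o) = 7 - o)
w = -9 (w = 1 + (7 - 1*(-3))*(-1) = 1 + (7 + 3)*(-1) = 1 + 10*(-1) = 1 - 10 = -9)
H(V) = I*sqrt(5) (H(V) = 3 + (-3 + I*sqrt(5)) = I*sqrt(5))
3946*H(w) = 3946*(I*sqrt(5)) = 3946*I*sqrt(5)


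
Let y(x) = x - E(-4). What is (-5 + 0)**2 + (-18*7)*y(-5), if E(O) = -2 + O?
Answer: -101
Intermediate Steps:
y(x) = 6 + x (y(x) = x - (-2 - 4) = x - 1*(-6) = x + 6 = 6 + x)
(-5 + 0)**2 + (-18*7)*y(-5) = (-5 + 0)**2 + (-18*7)*(6 - 5) = (-5)**2 - 126*1 = 25 - 126 = -101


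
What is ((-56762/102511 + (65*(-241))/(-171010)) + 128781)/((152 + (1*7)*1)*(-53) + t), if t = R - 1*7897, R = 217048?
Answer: 150505008547807/234584882401576 ≈ 0.64158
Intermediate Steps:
t = 209151 (t = 217048 - 1*7897 = 217048 - 7897 = 209151)
((-56762/102511 + (65*(-241))/(-171010)) + 128781)/((152 + (1*7)*1)*(-53) + t) = ((-56762/102511 + (65*(-241))/(-171010)) + 128781)/((152 + (1*7)*1)*(-53) + 209151) = ((-56762*1/102511 - 15665*(-1/171010)) + 128781)/((152 + 7*1)*(-53) + 209151) = ((-56762/102511 + 3133/34202) + 128781)/((152 + 7)*(-53) + 209151) = (-1620206961/3506081222 + 128781)/(159*(-53) + 209151) = 451515025643421/(3506081222*(-8427 + 209151)) = (451515025643421/3506081222)/200724 = (451515025643421/3506081222)*(1/200724) = 150505008547807/234584882401576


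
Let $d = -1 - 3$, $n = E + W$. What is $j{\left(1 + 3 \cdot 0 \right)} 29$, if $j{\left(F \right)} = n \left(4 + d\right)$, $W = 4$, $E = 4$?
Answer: $0$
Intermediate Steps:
$n = 8$ ($n = 4 + 4 = 8$)
$d = -4$ ($d = -1 - 3 = -4$)
$j{\left(F \right)} = 0$ ($j{\left(F \right)} = 8 \left(4 - 4\right) = 8 \cdot 0 = 0$)
$j{\left(1 + 3 \cdot 0 \right)} 29 = 0 \cdot 29 = 0$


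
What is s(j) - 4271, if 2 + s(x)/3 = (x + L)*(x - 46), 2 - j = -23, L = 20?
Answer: -7112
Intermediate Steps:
j = 25 (j = 2 - 1*(-23) = 2 + 23 = 25)
s(x) = -6 + 3*(-46 + x)*(20 + x) (s(x) = -6 + 3*((x + 20)*(x - 46)) = -6 + 3*((20 + x)*(-46 + x)) = -6 + 3*((-46 + x)*(20 + x)) = -6 + 3*(-46 + x)*(20 + x))
s(j) - 4271 = (-2766 - 78*25 + 3*25**2) - 4271 = (-2766 - 1950 + 3*625) - 4271 = (-2766 - 1950 + 1875) - 4271 = -2841 - 4271 = -7112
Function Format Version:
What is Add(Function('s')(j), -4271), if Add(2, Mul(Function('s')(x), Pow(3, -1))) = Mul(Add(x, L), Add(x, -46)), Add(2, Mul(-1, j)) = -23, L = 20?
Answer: -7112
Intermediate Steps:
j = 25 (j = Add(2, Mul(-1, -23)) = Add(2, 23) = 25)
Function('s')(x) = Add(-6, Mul(3, Add(-46, x), Add(20, x))) (Function('s')(x) = Add(-6, Mul(3, Mul(Add(x, 20), Add(x, -46)))) = Add(-6, Mul(3, Mul(Add(20, x), Add(-46, x)))) = Add(-6, Mul(3, Mul(Add(-46, x), Add(20, x)))) = Add(-6, Mul(3, Add(-46, x), Add(20, x))))
Add(Function('s')(j), -4271) = Add(Add(-2766, Mul(-78, 25), Mul(3, Pow(25, 2))), -4271) = Add(Add(-2766, -1950, Mul(3, 625)), -4271) = Add(Add(-2766, -1950, 1875), -4271) = Add(-2841, -4271) = -7112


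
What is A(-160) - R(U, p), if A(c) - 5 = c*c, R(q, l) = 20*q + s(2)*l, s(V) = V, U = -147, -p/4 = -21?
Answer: 28377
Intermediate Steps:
p = 84 (p = -4*(-21) = 84)
R(q, l) = 2*l + 20*q (R(q, l) = 20*q + 2*l = 2*l + 20*q)
A(c) = 5 + c**2 (A(c) = 5 + c*c = 5 + c**2)
A(-160) - R(U, p) = (5 + (-160)**2) - (2*84 + 20*(-147)) = (5 + 25600) - (168 - 2940) = 25605 - 1*(-2772) = 25605 + 2772 = 28377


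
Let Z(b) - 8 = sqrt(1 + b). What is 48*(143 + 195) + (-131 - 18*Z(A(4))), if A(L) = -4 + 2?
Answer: 15949 - 18*I ≈ 15949.0 - 18.0*I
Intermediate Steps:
A(L) = -2
Z(b) = 8 + sqrt(1 + b)
48*(143 + 195) + (-131 - 18*Z(A(4))) = 48*(143 + 195) + (-131 - 18*(8 + sqrt(1 - 2))) = 48*338 + (-131 - 18*(8 + sqrt(-1))) = 16224 + (-131 - 18*(8 + I)) = 16224 + (-131 + (-144 - 18*I)) = 16224 + (-275 - 18*I) = 15949 - 18*I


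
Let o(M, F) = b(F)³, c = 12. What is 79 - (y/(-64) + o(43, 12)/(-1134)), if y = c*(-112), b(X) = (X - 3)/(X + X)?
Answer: 1247233/21504 ≈ 58.000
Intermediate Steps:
b(X) = (-3 + X)/(2*X) (b(X) = (-3 + X)/((2*X)) = (-3 + X)*(1/(2*X)) = (-3 + X)/(2*X))
o(M, F) = (-3 + F)³/(8*F³) (o(M, F) = ((-3 + F)/(2*F))³ = (-3 + F)³/(8*F³))
y = -1344 (y = 12*(-112) = -1344)
79 - (y/(-64) + o(43, 12)/(-1134)) = 79 - (-1344/(-64) + ((⅛)*(-3 + 12)³/12³)/(-1134)) = 79 - (-1344*(-1/64) + ((⅛)*(1/1728)*9³)*(-1/1134)) = 79 - (21 + ((⅛)*(1/1728)*729)*(-1/1134)) = 79 - (21 + (27/512)*(-1/1134)) = 79 - (21 - 1/21504) = 79 - 1*451583/21504 = 79 - 451583/21504 = 1247233/21504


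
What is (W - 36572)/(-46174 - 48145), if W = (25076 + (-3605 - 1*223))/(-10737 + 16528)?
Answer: 211767204/546201329 ≈ 0.38771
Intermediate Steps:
W = 21248/5791 (W = (25076 + (-3605 - 223))/5791 = (25076 - 3828)*(1/5791) = 21248*(1/5791) = 21248/5791 ≈ 3.6691)
(W - 36572)/(-46174 - 48145) = (21248/5791 - 36572)/(-46174 - 48145) = -211767204/5791/(-94319) = -211767204/5791*(-1/94319) = 211767204/546201329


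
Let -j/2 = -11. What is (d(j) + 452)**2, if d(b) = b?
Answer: 224676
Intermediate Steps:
j = 22 (j = -2*(-11) = 22)
(d(j) + 452)**2 = (22 + 452)**2 = 474**2 = 224676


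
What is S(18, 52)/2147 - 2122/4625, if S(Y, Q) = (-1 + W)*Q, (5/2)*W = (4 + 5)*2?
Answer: -3064834/9929875 ≈ -0.30865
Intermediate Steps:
W = 36/5 (W = 2*((4 + 5)*2)/5 = 2*(9*2)/5 = (⅖)*18 = 36/5 ≈ 7.2000)
S(Y, Q) = 31*Q/5 (S(Y, Q) = (-1 + 36/5)*Q = 31*Q/5)
S(18, 52)/2147 - 2122/4625 = ((31/5)*52)/2147 - 2122/4625 = (1612/5)*(1/2147) - 2122*1/4625 = 1612/10735 - 2122/4625 = -3064834/9929875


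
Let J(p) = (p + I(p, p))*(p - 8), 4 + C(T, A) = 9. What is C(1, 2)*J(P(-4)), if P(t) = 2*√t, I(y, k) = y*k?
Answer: 560 - 480*I ≈ 560.0 - 480.0*I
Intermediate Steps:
C(T, A) = 5 (C(T, A) = -4 + 9 = 5)
I(y, k) = k*y
J(p) = (-8 + p)*(p + p²) (J(p) = (p + p*p)*(p - 8) = (p + p²)*(-8 + p) = (-8 + p)*(p + p²))
C(1, 2)*J(P(-4)) = 5*((2*√(-4))*(-8 + (2*√(-4))² - 14*√(-4))) = 5*((2*(2*I))*(-8 + (2*(2*I))² - 14*2*I)) = 5*((4*I)*(-8 + (4*I)² - 28*I)) = 5*((4*I)*(-8 - 16 - 28*I)) = 5*((4*I)*(-24 - 28*I)) = 5*(4*I*(-24 - 28*I)) = 20*I*(-24 - 28*I)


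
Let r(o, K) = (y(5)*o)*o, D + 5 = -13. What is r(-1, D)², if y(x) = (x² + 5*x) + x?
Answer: 3025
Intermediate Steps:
y(x) = x² + 6*x
D = -18 (D = -5 - 13 = -18)
r(o, K) = 55*o² (r(o, K) = ((5*(6 + 5))*o)*o = ((5*11)*o)*o = (55*o)*o = 55*o²)
r(-1, D)² = (55*(-1)²)² = (55*1)² = 55² = 3025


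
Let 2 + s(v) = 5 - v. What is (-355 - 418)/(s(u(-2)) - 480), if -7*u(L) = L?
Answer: 5411/3341 ≈ 1.6196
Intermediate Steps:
u(L) = -L/7
s(v) = 3 - v (s(v) = -2 + (5 - v) = 3 - v)
(-355 - 418)/(s(u(-2)) - 480) = (-355 - 418)/((3 - (-1)*(-2)/7) - 480) = -773/((3 - 1*2/7) - 480) = -773/((3 - 2/7) - 480) = -773/(19/7 - 480) = -773/(-3341/7) = -773*(-7/3341) = 5411/3341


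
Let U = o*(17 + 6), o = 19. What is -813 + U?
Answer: -376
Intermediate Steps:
U = 437 (U = 19*(17 + 6) = 19*23 = 437)
-813 + U = -813 + 437 = -376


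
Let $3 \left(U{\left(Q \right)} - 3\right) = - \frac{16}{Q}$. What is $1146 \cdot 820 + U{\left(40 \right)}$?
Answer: $\frac{14095843}{15} \approx 9.3972 \cdot 10^{5}$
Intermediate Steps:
$U{\left(Q \right)} = 3 - \frac{16}{3 Q}$ ($U{\left(Q \right)} = 3 + \frac{\left(-16\right) \frac{1}{Q}}{3} = 3 - \frac{16}{3 Q}$)
$1146 \cdot 820 + U{\left(40 \right)} = 1146 \cdot 820 + \left(3 - \frac{16}{3 \cdot 40}\right) = 939720 + \left(3 - \frac{2}{15}\right) = 939720 + \frac{43}{15} = \frac{14095843}{15}$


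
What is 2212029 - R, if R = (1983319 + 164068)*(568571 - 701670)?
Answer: 285817274342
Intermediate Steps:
R = -285815062313 (R = 2147387*(-133099) = -285815062313)
2212029 - R = 2212029 - 1*(-285815062313) = 2212029 + 285815062313 = 285817274342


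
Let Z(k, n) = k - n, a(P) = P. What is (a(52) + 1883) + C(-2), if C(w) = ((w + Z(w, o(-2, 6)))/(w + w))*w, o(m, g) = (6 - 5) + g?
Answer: 3859/2 ≈ 1929.5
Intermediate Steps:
o(m, g) = 1 + g
C(w) = -7/2 + w (C(w) = ((w + (w - (1 + 6)))/(w + w))*w = ((w + (w - 1*7))/((2*w)))*w = ((w + (w - 7))*(1/(2*w)))*w = ((w + (-7 + w))*(1/(2*w)))*w = ((-7 + 2*w)*(1/(2*w)))*w = ((-7 + 2*w)/(2*w))*w = -7/2 + w)
(a(52) + 1883) + C(-2) = (52 + 1883) + (-7/2 - 2) = 1935 - 11/2 = 3859/2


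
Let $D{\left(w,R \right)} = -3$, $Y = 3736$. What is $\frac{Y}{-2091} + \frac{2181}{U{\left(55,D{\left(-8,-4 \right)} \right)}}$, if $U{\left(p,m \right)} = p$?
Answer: $\frac{4354991}{115005} \approx 37.868$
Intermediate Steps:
$\frac{Y}{-2091} + \frac{2181}{U{\left(55,D{\left(-8,-4 \right)} \right)}} = \frac{3736}{-2091} + \frac{2181}{55} = 3736 \left(- \frac{1}{2091}\right) + 2181 \cdot \frac{1}{55} = - \frac{3736}{2091} + \frac{2181}{55} = \frac{4354991}{115005}$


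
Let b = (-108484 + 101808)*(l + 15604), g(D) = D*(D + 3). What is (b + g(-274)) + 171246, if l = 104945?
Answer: -804539624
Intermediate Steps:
g(D) = D*(3 + D)
b = -804785124 (b = (-108484 + 101808)*(104945 + 15604) = -6676*120549 = -804785124)
(b + g(-274)) + 171246 = (-804785124 - 274*(3 - 274)) + 171246 = (-804785124 - 274*(-271)) + 171246 = (-804785124 + 74254) + 171246 = -804710870 + 171246 = -804539624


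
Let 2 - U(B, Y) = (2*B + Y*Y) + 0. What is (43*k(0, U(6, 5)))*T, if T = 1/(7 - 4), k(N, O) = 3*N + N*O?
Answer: 0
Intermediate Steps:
U(B, Y) = 2 - Y**2 - 2*B (U(B, Y) = 2 - ((2*B + Y*Y) + 0) = 2 - ((2*B + Y**2) + 0) = 2 - ((Y**2 + 2*B) + 0) = 2 - (Y**2 + 2*B) = 2 + (-Y**2 - 2*B) = 2 - Y**2 - 2*B)
T = 1/3 ≈ 0.33333
(43*k(0, U(6, 5)))*T = (43*(0*(3 + (2 - 1*5**2 - 2*6))))*(1/3) = (43*(0*(3 + (2 - 1*25 - 12))))*(1/3) = (43*(0*(3 + (2 - 25 - 12))))*(1/3) = (43*(0*(3 - 35)))*(1/3) = (43*(0*(-32)))*(1/3) = (43*0)*(1/3) = 0*(1/3) = 0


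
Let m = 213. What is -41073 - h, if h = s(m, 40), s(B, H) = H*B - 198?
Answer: -49395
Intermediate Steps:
s(B, H) = -198 + B*H (s(B, H) = B*H - 198 = -198 + B*H)
h = 8322 (h = -198 + 213*40 = -198 + 8520 = 8322)
-41073 - h = -41073 - 1*8322 = -41073 - 8322 = -49395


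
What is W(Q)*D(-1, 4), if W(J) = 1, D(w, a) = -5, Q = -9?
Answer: -5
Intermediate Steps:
W(Q)*D(-1, 4) = 1*(-5) = -5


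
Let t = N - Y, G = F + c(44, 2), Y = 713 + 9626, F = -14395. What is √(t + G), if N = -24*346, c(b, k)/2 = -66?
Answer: I*√33170 ≈ 182.13*I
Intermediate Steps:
c(b, k) = -132 (c(b, k) = 2*(-66) = -132)
Y = 10339
N = -8304
G = -14527 (G = -14395 - 132 = -14527)
t = -18643 (t = -8304 - 1*10339 = -8304 - 10339 = -18643)
√(t + G) = √(-18643 - 14527) = √(-33170) = I*√33170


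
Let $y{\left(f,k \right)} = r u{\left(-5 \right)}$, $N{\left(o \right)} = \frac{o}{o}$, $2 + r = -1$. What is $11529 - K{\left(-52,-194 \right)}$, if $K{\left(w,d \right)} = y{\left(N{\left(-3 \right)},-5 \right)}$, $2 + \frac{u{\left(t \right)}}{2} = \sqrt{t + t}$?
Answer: $11517 + 6 i \sqrt{10} \approx 11517.0 + 18.974 i$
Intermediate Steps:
$r = -3$ ($r = -2 - 1 = -3$)
$u{\left(t \right)} = -4 + 2 \sqrt{2} \sqrt{t}$ ($u{\left(t \right)} = -4 + 2 \sqrt{t + t} = -4 + 2 \sqrt{2 t} = -4 + 2 \sqrt{2} \sqrt{t}$)
$N{\left(o \right)} = 1$
$y{\left(f,k \right)} = 12 - 6 i \sqrt{10}$ ($y{\left(f,k \right)} = - 3 \left(-4 + 2 \sqrt{2} \sqrt{-5}\right) = - 3 \left(-4 + 2 \sqrt{2} i \sqrt{5}\right) = - 3 \left(-4 + 2 i \sqrt{10}\right) = 12 - 6 i \sqrt{10}$)
$K{\left(w,d \right)} = 12 - 6 i \sqrt{10}$
$11529 - K{\left(-52,-194 \right)} = 11529 - \left(12 - 6 i \sqrt{10}\right) = 11517 + 6 i \sqrt{10}$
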